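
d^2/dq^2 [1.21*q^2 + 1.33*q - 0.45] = 2.42000000000000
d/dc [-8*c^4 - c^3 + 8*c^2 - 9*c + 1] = -32*c^3 - 3*c^2 + 16*c - 9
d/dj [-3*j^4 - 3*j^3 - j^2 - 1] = j*(-12*j^2 - 9*j - 2)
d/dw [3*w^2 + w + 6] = 6*w + 1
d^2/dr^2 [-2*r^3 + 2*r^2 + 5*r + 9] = 4 - 12*r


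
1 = 1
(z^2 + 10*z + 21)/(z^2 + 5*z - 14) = (z + 3)/(z - 2)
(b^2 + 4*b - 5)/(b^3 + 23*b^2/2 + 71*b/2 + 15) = 2*(b - 1)/(2*b^2 + 13*b + 6)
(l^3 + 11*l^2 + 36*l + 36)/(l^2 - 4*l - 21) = (l^2 + 8*l + 12)/(l - 7)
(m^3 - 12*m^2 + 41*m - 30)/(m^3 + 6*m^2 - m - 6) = (m^2 - 11*m + 30)/(m^2 + 7*m + 6)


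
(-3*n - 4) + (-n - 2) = -4*n - 6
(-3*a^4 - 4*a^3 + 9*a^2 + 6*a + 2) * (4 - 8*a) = 24*a^5 + 20*a^4 - 88*a^3 - 12*a^2 + 8*a + 8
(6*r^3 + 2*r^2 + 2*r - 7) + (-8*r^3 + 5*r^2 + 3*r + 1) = -2*r^3 + 7*r^2 + 5*r - 6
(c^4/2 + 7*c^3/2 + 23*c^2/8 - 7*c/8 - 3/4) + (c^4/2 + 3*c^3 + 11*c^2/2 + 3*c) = c^4 + 13*c^3/2 + 67*c^2/8 + 17*c/8 - 3/4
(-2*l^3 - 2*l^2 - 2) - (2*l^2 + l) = -2*l^3 - 4*l^2 - l - 2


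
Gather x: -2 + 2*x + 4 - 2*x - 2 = 0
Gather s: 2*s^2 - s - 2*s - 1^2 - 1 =2*s^2 - 3*s - 2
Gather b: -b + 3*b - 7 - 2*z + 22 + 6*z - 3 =2*b + 4*z + 12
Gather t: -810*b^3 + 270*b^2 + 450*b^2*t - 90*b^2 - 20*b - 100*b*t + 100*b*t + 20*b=-810*b^3 + 450*b^2*t + 180*b^2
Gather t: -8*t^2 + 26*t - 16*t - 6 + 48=-8*t^2 + 10*t + 42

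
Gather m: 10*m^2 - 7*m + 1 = 10*m^2 - 7*m + 1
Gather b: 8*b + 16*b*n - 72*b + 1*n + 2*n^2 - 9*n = b*(16*n - 64) + 2*n^2 - 8*n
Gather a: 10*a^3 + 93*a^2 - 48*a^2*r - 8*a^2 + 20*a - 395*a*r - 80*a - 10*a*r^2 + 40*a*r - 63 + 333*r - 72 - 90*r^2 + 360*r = 10*a^3 + a^2*(85 - 48*r) + a*(-10*r^2 - 355*r - 60) - 90*r^2 + 693*r - 135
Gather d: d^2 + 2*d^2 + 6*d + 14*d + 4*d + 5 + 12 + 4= 3*d^2 + 24*d + 21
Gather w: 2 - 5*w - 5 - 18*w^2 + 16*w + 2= -18*w^2 + 11*w - 1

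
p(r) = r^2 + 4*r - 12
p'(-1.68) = 0.64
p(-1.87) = -15.98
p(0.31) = -10.66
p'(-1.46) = 1.08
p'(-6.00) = -8.00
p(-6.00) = 0.00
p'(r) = 2*r + 4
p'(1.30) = 6.60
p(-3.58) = -13.50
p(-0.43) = -13.54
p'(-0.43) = 3.14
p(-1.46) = -15.71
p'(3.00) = 10.00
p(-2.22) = -15.95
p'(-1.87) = 0.26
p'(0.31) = 4.62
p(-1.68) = -15.90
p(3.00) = 9.00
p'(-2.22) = -0.44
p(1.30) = -5.11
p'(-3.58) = -3.16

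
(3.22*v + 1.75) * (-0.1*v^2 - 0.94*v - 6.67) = -0.322*v^3 - 3.2018*v^2 - 23.1224*v - 11.6725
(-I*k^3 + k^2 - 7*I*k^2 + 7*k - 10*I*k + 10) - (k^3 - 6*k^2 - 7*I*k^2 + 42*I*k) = -k^3 - I*k^3 + 7*k^2 + 7*k - 52*I*k + 10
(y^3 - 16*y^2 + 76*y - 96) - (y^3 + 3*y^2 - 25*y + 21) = -19*y^2 + 101*y - 117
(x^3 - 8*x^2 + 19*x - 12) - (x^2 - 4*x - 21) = x^3 - 9*x^2 + 23*x + 9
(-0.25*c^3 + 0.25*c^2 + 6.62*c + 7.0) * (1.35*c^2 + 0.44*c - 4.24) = -0.3375*c^5 + 0.2275*c^4 + 10.107*c^3 + 11.3028*c^2 - 24.9888*c - 29.68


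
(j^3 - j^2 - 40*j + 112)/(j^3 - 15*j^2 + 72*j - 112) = (j + 7)/(j - 7)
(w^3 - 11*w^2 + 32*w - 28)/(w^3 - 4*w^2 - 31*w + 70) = (w - 2)/(w + 5)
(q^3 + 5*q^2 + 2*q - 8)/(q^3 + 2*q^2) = 1 + 3/q - 4/q^2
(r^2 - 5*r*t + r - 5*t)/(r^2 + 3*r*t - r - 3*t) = (r^2 - 5*r*t + r - 5*t)/(r^2 + 3*r*t - r - 3*t)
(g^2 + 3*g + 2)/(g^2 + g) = (g + 2)/g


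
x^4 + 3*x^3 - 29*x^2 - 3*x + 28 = (x - 4)*(x - 1)*(x + 1)*(x + 7)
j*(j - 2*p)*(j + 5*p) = j^3 + 3*j^2*p - 10*j*p^2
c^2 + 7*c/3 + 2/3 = (c + 1/3)*(c + 2)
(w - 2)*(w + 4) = w^2 + 2*w - 8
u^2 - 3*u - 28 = (u - 7)*(u + 4)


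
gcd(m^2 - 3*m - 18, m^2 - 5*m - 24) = m + 3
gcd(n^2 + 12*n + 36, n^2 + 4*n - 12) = n + 6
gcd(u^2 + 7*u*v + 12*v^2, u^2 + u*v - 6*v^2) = u + 3*v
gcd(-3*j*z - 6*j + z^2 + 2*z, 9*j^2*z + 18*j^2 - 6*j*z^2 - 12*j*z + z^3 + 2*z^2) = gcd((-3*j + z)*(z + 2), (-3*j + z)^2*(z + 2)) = -3*j*z - 6*j + z^2 + 2*z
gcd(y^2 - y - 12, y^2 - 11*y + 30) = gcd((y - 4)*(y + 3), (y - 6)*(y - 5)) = 1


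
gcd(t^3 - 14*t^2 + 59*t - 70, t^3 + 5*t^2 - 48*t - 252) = t - 7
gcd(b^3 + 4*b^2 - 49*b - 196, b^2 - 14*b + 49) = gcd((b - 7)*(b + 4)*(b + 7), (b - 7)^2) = b - 7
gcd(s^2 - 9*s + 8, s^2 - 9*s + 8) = s^2 - 9*s + 8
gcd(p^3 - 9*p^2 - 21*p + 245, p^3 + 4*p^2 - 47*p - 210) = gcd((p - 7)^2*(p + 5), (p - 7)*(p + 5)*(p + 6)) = p^2 - 2*p - 35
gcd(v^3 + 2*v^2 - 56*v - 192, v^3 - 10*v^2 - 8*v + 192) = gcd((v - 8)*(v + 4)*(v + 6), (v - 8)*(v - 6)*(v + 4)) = v^2 - 4*v - 32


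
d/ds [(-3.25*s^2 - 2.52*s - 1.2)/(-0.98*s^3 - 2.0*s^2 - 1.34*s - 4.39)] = (-3.185*s^4 - 4.9392*s^3 - 4.213*s^2 + 23.735*s + 9.4548)/(0.9604*s^6 + 3.92*s^5 + 6.6264*s^4 + 13.9644*s^3 + 19.3556*s^2 + 11.7652*s + 19.2721)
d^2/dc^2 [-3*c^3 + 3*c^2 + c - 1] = 6 - 18*c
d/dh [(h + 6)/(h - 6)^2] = (-h - 18)/(h - 6)^3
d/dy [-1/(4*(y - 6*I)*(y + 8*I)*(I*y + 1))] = (-3*I*y^2 + 2*y - 50*I)/(4*(y^6 + 2*I*y^5 + 99*y^4 + 4*I*y^3 + 2596*y^2 - 4800*I*y - 2304))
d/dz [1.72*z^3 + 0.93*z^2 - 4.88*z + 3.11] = 5.16*z^2 + 1.86*z - 4.88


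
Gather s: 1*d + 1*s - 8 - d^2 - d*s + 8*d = -d^2 + 9*d + s*(1 - d) - 8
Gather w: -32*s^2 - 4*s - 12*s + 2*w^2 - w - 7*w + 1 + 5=-32*s^2 - 16*s + 2*w^2 - 8*w + 6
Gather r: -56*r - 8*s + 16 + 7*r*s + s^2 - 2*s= r*(7*s - 56) + s^2 - 10*s + 16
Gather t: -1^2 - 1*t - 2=-t - 3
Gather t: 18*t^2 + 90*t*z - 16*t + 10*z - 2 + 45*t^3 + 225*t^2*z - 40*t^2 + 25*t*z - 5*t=45*t^3 + t^2*(225*z - 22) + t*(115*z - 21) + 10*z - 2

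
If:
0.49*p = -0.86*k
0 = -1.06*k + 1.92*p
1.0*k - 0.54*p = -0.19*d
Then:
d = 0.00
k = 0.00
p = 0.00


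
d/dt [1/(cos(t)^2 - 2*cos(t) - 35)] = 2*(cos(t) - 1)*sin(t)/(sin(t)^2 + 2*cos(t) + 34)^2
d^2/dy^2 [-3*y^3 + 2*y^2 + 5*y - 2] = 4 - 18*y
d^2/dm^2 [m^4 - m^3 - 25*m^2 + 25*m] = 12*m^2 - 6*m - 50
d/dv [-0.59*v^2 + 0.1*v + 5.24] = 0.1 - 1.18*v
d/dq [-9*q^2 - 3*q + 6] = -18*q - 3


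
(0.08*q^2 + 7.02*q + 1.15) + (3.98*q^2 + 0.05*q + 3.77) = 4.06*q^2 + 7.07*q + 4.92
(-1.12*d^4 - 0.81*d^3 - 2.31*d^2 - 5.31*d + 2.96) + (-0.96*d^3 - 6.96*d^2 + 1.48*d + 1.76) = -1.12*d^4 - 1.77*d^3 - 9.27*d^2 - 3.83*d + 4.72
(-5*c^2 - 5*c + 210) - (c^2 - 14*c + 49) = -6*c^2 + 9*c + 161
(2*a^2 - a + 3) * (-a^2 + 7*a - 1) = -2*a^4 + 15*a^3 - 12*a^2 + 22*a - 3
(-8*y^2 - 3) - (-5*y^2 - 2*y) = -3*y^2 + 2*y - 3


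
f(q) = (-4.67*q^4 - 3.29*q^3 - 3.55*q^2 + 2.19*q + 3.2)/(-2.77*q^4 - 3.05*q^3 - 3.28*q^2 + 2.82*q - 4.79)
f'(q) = (-18.68*q^3 - 9.87*q^2 - 7.1*q + 2.19)/(-2.77*q^4 - 3.05*q^3 - 3.28*q^2 + 2.82*q - 4.79) + (11.08*q^3 + 9.15*q^2 + 6.56*q - 2.82)*(-4.67*q^4 - 3.29*q^3 - 3.55*q^2 + 2.19*q + 3.2)/(-2.77*q^4 - 3.05*q^3 - 3.28*q^2 + 2.82*q - 4.79)^2 = (5.13020000000002*q^6 + 10.9682*q^5 - 21.3456*q^4 + 119.7366*q^3 + 73.7295*q^2 + 55.001*q - 19.5141)/(7.6729*q^8 + 16.897*q^7 + 27.4737*q^6 + 4.3852*q^5 + 20.093*q^4 + 10.7198*q^3 + 39.3748*q^2 - 27.0156*q + 22.9441)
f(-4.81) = 1.80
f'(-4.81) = 0.01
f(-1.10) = 0.50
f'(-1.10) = -1.35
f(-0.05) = -0.62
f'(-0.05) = -0.91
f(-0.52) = -0.18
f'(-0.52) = -0.98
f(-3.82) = 1.80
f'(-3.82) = -0.01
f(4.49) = 1.54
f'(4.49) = 0.03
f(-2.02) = 1.48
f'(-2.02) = -0.59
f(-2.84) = 1.74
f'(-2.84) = -0.14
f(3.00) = 1.47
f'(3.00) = 0.08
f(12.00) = 1.63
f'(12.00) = 0.00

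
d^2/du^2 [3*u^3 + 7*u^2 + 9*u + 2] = 18*u + 14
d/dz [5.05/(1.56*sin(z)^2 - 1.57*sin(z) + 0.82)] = (7.9285 - 15.756*sin(z))*cos(z)/(1.56*sin(z)^2 - 1.57*sin(z) + 0.82)^2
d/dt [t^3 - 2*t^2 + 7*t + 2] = 3*t^2 - 4*t + 7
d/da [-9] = 0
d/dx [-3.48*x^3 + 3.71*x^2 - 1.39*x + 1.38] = -10.44*x^2 + 7.42*x - 1.39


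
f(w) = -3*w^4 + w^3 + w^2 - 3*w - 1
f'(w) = -12*w^3 + 3*w^2 + 2*w - 3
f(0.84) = -3.72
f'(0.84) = -6.32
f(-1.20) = -3.91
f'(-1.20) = 19.66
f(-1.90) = -37.65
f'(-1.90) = 86.34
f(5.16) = -1979.23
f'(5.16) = -1561.46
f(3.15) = -264.64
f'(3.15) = -342.00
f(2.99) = -214.08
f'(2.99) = -290.97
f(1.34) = -10.49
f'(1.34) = -23.81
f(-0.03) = -0.91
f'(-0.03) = -3.06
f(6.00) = -3655.00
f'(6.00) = -2475.00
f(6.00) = -3655.00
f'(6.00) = -2475.00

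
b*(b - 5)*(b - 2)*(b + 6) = b^4 - b^3 - 32*b^2 + 60*b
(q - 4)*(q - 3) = q^2 - 7*q + 12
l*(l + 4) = l^2 + 4*l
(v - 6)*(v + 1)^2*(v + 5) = v^4 + v^3 - 31*v^2 - 61*v - 30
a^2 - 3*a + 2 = (a - 2)*(a - 1)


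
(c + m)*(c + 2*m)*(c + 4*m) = c^3 + 7*c^2*m + 14*c*m^2 + 8*m^3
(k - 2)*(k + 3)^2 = k^3 + 4*k^2 - 3*k - 18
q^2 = q^2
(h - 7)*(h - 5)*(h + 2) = h^3 - 10*h^2 + 11*h + 70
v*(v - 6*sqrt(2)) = v^2 - 6*sqrt(2)*v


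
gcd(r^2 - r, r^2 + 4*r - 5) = r - 1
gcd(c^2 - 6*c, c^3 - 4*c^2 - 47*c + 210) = c - 6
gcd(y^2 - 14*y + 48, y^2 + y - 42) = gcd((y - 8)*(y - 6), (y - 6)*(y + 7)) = y - 6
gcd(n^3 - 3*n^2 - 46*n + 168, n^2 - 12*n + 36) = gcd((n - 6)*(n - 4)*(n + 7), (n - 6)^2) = n - 6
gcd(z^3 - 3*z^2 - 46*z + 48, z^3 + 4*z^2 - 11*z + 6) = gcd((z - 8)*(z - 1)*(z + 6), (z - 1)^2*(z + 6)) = z^2 + 5*z - 6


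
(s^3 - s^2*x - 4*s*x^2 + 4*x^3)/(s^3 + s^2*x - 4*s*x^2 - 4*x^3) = (s - x)/(s + x)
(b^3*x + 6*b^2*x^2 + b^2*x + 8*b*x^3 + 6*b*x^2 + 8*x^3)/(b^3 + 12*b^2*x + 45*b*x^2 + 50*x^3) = x*(b^2 + 4*b*x + b + 4*x)/(b^2 + 10*b*x + 25*x^2)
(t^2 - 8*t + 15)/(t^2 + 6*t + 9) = (t^2 - 8*t + 15)/(t^2 + 6*t + 9)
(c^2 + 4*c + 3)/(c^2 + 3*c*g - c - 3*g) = (c^2 + 4*c + 3)/(c^2 + 3*c*g - c - 3*g)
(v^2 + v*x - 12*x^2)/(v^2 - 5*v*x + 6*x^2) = (-v - 4*x)/(-v + 2*x)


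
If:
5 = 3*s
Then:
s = 5/3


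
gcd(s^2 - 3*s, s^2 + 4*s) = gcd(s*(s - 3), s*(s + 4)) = s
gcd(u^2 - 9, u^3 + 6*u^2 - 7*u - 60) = u - 3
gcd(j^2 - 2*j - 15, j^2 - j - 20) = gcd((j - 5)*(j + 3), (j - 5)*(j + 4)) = j - 5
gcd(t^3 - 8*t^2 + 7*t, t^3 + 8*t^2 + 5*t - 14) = t - 1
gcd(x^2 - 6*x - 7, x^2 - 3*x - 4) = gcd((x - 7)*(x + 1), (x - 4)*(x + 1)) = x + 1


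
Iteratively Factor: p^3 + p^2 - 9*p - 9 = (p + 1)*(p^2 - 9) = (p + 1)*(p + 3)*(p - 3)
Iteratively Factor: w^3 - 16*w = (w)*(w^2 - 16) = w*(w - 4)*(w + 4)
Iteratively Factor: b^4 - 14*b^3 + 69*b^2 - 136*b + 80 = (b - 4)*(b^3 - 10*b^2 + 29*b - 20) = (b - 4)*(b - 1)*(b^2 - 9*b + 20) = (b - 5)*(b - 4)*(b - 1)*(b - 4)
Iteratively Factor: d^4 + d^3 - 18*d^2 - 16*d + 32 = (d - 1)*(d^3 + 2*d^2 - 16*d - 32) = (d - 1)*(d + 2)*(d^2 - 16) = (d - 1)*(d + 2)*(d + 4)*(d - 4)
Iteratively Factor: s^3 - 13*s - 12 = (s + 3)*(s^2 - 3*s - 4) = (s - 4)*(s + 3)*(s + 1)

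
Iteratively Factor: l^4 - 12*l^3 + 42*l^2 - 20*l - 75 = (l - 5)*(l^3 - 7*l^2 + 7*l + 15) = (l - 5)^2*(l^2 - 2*l - 3) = (l - 5)^2*(l + 1)*(l - 3)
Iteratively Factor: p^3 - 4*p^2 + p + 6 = (p + 1)*(p^2 - 5*p + 6) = (p - 2)*(p + 1)*(p - 3)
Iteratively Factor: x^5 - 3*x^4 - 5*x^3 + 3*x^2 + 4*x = (x)*(x^4 - 3*x^3 - 5*x^2 + 3*x + 4) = x*(x - 1)*(x^3 - 2*x^2 - 7*x - 4) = x*(x - 1)*(x + 1)*(x^2 - 3*x - 4) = x*(x - 4)*(x - 1)*(x + 1)*(x + 1)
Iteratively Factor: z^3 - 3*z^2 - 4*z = (z - 4)*(z^2 + z) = z*(z - 4)*(z + 1)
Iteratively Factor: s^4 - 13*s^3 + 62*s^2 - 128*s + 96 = (s - 2)*(s^3 - 11*s^2 + 40*s - 48) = (s - 4)*(s - 2)*(s^2 - 7*s + 12) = (s - 4)^2*(s - 2)*(s - 3)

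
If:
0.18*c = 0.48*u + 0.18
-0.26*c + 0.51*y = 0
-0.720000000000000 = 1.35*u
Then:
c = -0.42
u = -0.53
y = -0.22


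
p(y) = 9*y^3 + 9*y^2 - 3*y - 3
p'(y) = 27*y^2 + 18*y - 3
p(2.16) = 123.21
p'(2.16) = 161.85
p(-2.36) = -64.09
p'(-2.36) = 104.90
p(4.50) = 985.88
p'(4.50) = 624.75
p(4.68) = 1102.61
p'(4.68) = 672.60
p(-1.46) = -7.44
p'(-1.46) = 28.27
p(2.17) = 124.83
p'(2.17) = 163.20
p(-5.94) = -1553.89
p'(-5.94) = 842.74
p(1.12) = 17.57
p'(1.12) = 51.03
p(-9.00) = -5808.00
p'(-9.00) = 2022.00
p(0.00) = -3.00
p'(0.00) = -3.00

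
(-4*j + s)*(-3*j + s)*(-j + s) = -12*j^3 + 19*j^2*s - 8*j*s^2 + s^3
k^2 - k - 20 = (k - 5)*(k + 4)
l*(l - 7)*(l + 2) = l^3 - 5*l^2 - 14*l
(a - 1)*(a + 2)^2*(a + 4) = a^4 + 7*a^3 + 12*a^2 - 4*a - 16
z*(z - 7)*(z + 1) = z^3 - 6*z^2 - 7*z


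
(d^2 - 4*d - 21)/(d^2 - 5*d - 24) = (d - 7)/(d - 8)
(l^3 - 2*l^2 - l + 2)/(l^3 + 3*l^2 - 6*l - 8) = (l - 1)/(l + 4)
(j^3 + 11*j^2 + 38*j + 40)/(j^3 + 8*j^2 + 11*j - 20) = (j + 2)/(j - 1)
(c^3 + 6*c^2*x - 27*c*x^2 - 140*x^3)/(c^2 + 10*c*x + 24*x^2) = (c^2 + 2*c*x - 35*x^2)/(c + 6*x)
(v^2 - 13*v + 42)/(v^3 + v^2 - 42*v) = (v - 7)/(v*(v + 7))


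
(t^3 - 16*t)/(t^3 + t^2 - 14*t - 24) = t*(t + 4)/(t^2 + 5*t + 6)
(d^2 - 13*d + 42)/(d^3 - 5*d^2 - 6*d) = (d - 7)/(d*(d + 1))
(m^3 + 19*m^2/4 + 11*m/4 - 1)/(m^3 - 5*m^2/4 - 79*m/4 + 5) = (m + 1)/(m - 5)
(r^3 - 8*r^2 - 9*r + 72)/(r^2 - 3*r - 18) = (r^2 - 11*r + 24)/(r - 6)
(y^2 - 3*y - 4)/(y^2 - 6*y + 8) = (y + 1)/(y - 2)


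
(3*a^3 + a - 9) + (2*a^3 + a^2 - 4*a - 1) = 5*a^3 + a^2 - 3*a - 10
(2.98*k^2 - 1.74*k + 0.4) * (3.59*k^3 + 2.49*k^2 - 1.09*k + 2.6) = 10.6982*k^5 + 1.1736*k^4 - 6.1448*k^3 + 10.6406*k^2 - 4.96*k + 1.04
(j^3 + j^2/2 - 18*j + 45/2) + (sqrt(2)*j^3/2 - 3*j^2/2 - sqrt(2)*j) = sqrt(2)*j^3/2 + j^3 - j^2 - 18*j - sqrt(2)*j + 45/2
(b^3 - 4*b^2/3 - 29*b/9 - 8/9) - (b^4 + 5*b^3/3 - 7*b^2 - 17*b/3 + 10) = -b^4 - 2*b^3/3 + 17*b^2/3 + 22*b/9 - 98/9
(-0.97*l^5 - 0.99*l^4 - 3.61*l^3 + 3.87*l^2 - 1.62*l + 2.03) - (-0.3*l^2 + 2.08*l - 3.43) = -0.97*l^5 - 0.99*l^4 - 3.61*l^3 + 4.17*l^2 - 3.7*l + 5.46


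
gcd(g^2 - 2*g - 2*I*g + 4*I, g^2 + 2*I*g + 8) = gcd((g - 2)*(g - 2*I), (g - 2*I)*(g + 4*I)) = g - 2*I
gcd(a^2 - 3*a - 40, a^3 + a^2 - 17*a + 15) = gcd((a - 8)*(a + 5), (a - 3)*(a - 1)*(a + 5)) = a + 5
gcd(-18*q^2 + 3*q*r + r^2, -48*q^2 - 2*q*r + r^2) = 6*q + r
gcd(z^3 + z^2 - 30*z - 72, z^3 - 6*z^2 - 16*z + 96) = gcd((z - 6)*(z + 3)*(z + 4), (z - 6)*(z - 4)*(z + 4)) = z^2 - 2*z - 24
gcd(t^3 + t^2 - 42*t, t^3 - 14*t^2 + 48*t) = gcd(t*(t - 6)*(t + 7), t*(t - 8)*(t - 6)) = t^2 - 6*t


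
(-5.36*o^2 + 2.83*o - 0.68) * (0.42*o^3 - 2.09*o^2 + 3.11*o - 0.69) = -2.2512*o^5 + 12.391*o^4 - 22.8699*o^3 + 13.9209*o^2 - 4.0675*o + 0.4692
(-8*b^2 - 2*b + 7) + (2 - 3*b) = -8*b^2 - 5*b + 9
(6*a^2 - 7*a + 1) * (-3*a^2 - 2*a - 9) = -18*a^4 + 9*a^3 - 43*a^2 + 61*a - 9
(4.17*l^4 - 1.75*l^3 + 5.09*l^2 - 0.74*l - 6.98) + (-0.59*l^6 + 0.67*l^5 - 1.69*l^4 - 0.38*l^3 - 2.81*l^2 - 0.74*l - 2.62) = -0.59*l^6 + 0.67*l^5 + 2.48*l^4 - 2.13*l^3 + 2.28*l^2 - 1.48*l - 9.6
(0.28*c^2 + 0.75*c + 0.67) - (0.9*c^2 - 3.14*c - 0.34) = -0.62*c^2 + 3.89*c + 1.01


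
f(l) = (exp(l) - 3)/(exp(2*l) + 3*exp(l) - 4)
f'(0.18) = 12.25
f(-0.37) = 1.59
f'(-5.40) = 0.00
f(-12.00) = 0.75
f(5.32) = 0.00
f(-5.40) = 0.75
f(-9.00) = 0.75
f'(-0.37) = 2.84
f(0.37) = -0.64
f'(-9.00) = 0.00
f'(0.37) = 2.82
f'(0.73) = 0.64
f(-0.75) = 1.07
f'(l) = (exp(l) - 3)*(-2*exp(2*l) - 3*exp(l))/(exp(2*l) + 3*exp(l) - 4)^2 + exp(l)/(exp(2*l) + 3*exp(l) - 4)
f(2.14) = 0.06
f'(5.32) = -0.00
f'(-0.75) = 0.65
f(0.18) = -1.76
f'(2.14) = -0.02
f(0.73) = -0.14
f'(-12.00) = 0.00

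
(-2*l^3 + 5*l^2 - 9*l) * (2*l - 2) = -4*l^4 + 14*l^3 - 28*l^2 + 18*l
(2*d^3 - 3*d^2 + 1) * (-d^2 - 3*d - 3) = -2*d^5 - 3*d^4 + 3*d^3 + 8*d^2 - 3*d - 3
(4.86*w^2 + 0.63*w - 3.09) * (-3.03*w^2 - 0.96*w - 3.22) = -14.7258*w^4 - 6.5745*w^3 - 6.8913*w^2 + 0.9378*w + 9.9498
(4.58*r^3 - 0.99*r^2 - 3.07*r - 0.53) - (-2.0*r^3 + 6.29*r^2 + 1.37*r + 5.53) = 6.58*r^3 - 7.28*r^2 - 4.44*r - 6.06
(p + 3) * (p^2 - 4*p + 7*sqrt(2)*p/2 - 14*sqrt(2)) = p^3 - p^2 + 7*sqrt(2)*p^2/2 - 12*p - 7*sqrt(2)*p/2 - 42*sqrt(2)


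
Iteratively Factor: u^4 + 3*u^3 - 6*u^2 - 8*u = (u + 4)*(u^3 - u^2 - 2*u) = (u + 1)*(u + 4)*(u^2 - 2*u) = u*(u + 1)*(u + 4)*(u - 2)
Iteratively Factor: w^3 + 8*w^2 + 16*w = (w)*(w^2 + 8*w + 16) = w*(w + 4)*(w + 4)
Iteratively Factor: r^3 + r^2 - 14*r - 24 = (r + 3)*(r^2 - 2*r - 8) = (r + 2)*(r + 3)*(r - 4)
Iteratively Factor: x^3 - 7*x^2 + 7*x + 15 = (x - 5)*(x^2 - 2*x - 3) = (x - 5)*(x + 1)*(x - 3)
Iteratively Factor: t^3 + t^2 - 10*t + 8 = (t - 1)*(t^2 + 2*t - 8) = (t - 2)*(t - 1)*(t + 4)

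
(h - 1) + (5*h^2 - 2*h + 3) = 5*h^2 - h + 2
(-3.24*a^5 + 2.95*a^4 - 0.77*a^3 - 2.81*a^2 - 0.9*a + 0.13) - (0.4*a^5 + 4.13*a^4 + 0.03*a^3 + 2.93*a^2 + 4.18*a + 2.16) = -3.64*a^5 - 1.18*a^4 - 0.8*a^3 - 5.74*a^2 - 5.08*a - 2.03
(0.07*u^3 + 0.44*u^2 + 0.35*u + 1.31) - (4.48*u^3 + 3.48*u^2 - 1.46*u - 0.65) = -4.41*u^3 - 3.04*u^2 + 1.81*u + 1.96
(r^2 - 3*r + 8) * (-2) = -2*r^2 + 6*r - 16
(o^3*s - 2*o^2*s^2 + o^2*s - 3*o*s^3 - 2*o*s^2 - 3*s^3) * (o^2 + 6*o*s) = o^5*s + 4*o^4*s^2 + o^4*s - 15*o^3*s^3 + 4*o^3*s^2 - 18*o^2*s^4 - 15*o^2*s^3 - 18*o*s^4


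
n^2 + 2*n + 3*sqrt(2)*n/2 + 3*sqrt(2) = (n + 2)*(n + 3*sqrt(2)/2)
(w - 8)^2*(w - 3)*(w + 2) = w^4 - 17*w^3 + 74*w^2 + 32*w - 384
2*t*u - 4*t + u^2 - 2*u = (2*t + u)*(u - 2)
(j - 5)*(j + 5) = j^2 - 25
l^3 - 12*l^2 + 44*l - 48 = (l - 6)*(l - 4)*(l - 2)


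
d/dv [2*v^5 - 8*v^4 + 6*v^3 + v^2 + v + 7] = 10*v^4 - 32*v^3 + 18*v^2 + 2*v + 1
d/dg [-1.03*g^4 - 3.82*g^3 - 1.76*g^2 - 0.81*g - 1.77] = -4.12*g^3 - 11.46*g^2 - 3.52*g - 0.81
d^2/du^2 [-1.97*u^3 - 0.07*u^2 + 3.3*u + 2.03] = -11.82*u - 0.14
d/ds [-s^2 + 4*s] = 4 - 2*s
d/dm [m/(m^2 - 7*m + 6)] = (6 - m^2)/(m^4 - 14*m^3 + 61*m^2 - 84*m + 36)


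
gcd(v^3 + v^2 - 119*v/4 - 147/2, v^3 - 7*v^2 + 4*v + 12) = v - 6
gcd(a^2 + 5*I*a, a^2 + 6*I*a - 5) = a + 5*I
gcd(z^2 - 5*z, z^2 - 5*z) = z^2 - 5*z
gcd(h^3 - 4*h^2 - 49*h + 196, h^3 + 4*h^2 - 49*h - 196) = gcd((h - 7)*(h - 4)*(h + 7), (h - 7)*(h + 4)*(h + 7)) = h^2 - 49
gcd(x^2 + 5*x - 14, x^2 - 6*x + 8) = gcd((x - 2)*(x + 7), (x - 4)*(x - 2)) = x - 2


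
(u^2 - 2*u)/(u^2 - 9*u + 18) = u*(u - 2)/(u^2 - 9*u + 18)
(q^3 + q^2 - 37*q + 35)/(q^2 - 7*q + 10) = (q^2 + 6*q - 7)/(q - 2)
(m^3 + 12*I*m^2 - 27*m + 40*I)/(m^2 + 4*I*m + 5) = m + 8*I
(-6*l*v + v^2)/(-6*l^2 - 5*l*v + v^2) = v/(l + v)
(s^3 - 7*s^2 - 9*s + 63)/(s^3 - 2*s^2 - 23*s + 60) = (s^2 - 4*s - 21)/(s^2 + s - 20)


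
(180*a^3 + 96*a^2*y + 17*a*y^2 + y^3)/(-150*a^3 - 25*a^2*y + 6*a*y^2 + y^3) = (6*a + y)/(-5*a + y)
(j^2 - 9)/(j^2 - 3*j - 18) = (j - 3)/(j - 6)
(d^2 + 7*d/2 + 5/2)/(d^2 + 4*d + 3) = (d + 5/2)/(d + 3)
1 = 1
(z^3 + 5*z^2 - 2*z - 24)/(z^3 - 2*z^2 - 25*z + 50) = (z^2 + 7*z + 12)/(z^2 - 25)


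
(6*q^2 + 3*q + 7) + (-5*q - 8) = 6*q^2 - 2*q - 1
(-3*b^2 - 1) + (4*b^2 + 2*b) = b^2 + 2*b - 1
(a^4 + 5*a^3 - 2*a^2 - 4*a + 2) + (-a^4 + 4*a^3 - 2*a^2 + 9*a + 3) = 9*a^3 - 4*a^2 + 5*a + 5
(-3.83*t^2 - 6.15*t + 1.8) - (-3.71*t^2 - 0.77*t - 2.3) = -0.12*t^2 - 5.38*t + 4.1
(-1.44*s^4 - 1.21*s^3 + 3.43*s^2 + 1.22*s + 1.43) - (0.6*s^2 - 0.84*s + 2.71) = -1.44*s^4 - 1.21*s^3 + 2.83*s^2 + 2.06*s - 1.28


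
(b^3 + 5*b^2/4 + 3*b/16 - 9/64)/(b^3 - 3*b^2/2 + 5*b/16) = (16*b^2 + 24*b + 9)/(4*b*(4*b - 5))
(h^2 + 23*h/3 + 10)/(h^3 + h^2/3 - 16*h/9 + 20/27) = 9*(h + 6)/(9*h^2 - 12*h + 4)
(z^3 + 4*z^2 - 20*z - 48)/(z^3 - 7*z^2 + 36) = (z^2 + 2*z - 24)/(z^2 - 9*z + 18)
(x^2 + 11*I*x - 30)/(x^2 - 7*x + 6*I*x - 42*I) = (x + 5*I)/(x - 7)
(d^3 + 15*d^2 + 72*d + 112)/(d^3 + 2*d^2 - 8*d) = (d^2 + 11*d + 28)/(d*(d - 2))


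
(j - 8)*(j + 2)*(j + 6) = j^3 - 52*j - 96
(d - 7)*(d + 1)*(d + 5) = d^3 - d^2 - 37*d - 35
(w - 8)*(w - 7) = w^2 - 15*w + 56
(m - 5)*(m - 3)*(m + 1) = m^3 - 7*m^2 + 7*m + 15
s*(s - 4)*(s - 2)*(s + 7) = s^4 + s^3 - 34*s^2 + 56*s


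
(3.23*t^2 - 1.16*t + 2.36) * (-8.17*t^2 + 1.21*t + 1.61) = -26.3891*t^4 + 13.3855*t^3 - 15.4845*t^2 + 0.988*t + 3.7996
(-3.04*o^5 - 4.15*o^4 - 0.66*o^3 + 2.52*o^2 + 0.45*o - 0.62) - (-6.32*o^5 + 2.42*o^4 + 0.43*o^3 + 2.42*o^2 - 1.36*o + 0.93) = 3.28*o^5 - 6.57*o^4 - 1.09*o^3 + 0.1*o^2 + 1.81*o - 1.55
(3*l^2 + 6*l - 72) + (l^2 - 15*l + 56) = 4*l^2 - 9*l - 16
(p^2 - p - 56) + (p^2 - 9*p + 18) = 2*p^2 - 10*p - 38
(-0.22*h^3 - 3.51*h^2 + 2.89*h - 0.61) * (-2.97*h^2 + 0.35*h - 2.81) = 0.6534*h^5 + 10.3477*h^4 - 9.1936*h^3 + 12.6863*h^2 - 8.3344*h + 1.7141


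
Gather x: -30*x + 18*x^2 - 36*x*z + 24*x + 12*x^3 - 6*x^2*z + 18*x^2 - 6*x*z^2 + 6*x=12*x^3 + x^2*(36 - 6*z) + x*(-6*z^2 - 36*z)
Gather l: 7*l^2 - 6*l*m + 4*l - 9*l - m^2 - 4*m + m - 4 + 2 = 7*l^2 + l*(-6*m - 5) - m^2 - 3*m - 2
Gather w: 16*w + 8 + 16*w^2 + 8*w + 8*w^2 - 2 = 24*w^2 + 24*w + 6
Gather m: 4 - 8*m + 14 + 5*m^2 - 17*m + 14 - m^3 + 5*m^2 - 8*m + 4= -m^3 + 10*m^2 - 33*m + 36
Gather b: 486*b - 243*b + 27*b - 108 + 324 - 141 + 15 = 270*b + 90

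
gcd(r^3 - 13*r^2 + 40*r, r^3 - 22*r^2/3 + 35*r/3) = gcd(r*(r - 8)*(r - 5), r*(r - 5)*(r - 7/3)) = r^2 - 5*r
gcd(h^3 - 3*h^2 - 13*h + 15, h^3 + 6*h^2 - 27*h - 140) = h - 5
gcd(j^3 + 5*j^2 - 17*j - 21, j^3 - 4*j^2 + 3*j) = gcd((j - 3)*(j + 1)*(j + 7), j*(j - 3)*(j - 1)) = j - 3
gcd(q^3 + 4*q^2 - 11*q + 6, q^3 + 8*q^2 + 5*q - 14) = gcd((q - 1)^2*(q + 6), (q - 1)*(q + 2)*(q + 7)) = q - 1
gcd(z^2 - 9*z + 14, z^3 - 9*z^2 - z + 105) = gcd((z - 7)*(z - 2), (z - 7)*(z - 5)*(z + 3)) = z - 7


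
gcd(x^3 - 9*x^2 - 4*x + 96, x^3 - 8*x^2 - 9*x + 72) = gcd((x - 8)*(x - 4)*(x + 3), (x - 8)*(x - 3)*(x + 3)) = x^2 - 5*x - 24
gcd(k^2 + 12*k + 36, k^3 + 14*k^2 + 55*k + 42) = k + 6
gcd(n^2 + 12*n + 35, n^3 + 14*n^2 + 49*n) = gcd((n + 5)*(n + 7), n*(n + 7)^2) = n + 7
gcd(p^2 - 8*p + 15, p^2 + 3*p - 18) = p - 3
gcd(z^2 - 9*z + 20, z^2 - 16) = z - 4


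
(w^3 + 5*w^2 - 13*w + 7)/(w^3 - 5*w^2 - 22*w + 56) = (w^3 + 5*w^2 - 13*w + 7)/(w^3 - 5*w^2 - 22*w + 56)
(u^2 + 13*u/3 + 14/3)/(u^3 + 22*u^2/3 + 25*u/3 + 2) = (3*u^2 + 13*u + 14)/(3*u^3 + 22*u^2 + 25*u + 6)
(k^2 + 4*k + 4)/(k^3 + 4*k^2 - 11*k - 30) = (k + 2)/(k^2 + 2*k - 15)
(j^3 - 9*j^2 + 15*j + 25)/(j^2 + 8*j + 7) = (j^2 - 10*j + 25)/(j + 7)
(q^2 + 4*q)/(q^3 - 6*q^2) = (q + 4)/(q*(q - 6))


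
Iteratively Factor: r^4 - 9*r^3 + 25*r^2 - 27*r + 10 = (r - 2)*(r^3 - 7*r^2 + 11*r - 5) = (r - 5)*(r - 2)*(r^2 - 2*r + 1) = (r - 5)*(r - 2)*(r - 1)*(r - 1)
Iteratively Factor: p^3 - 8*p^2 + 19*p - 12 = (p - 4)*(p^2 - 4*p + 3) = (p - 4)*(p - 1)*(p - 3)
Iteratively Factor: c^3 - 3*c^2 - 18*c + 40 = (c + 4)*(c^2 - 7*c + 10) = (c - 2)*(c + 4)*(c - 5)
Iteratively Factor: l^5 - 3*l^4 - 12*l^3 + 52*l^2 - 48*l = (l)*(l^4 - 3*l^3 - 12*l^2 + 52*l - 48) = l*(l - 3)*(l^3 - 12*l + 16) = l*(l - 3)*(l - 2)*(l^2 + 2*l - 8) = l*(l - 3)*(l - 2)*(l + 4)*(l - 2)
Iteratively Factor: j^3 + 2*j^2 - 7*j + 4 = (j + 4)*(j^2 - 2*j + 1) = (j - 1)*(j + 4)*(j - 1)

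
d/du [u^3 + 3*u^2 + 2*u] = 3*u^2 + 6*u + 2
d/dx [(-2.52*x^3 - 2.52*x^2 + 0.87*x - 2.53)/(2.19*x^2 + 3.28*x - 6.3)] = (-5.5188*x^4 - 16.5312*x^3 + 37.4571*x^2 + 42.8334*x + 2.8174)/(4.7961*x^4 + 14.3664*x^3 - 16.8356*x^2 - 41.328*x + 39.69)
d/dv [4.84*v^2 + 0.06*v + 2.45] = 9.68*v + 0.06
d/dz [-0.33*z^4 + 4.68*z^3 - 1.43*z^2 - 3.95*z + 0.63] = -1.32*z^3 + 14.04*z^2 - 2.86*z - 3.95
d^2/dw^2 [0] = 0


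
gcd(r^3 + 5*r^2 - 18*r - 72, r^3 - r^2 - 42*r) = r + 6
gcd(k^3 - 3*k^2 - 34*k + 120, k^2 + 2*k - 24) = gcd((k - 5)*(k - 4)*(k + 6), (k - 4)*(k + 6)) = k^2 + 2*k - 24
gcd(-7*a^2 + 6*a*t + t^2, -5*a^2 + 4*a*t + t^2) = -a + t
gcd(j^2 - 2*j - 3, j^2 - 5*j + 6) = j - 3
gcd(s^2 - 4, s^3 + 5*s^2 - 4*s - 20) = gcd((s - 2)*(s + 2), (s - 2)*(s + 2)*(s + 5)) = s^2 - 4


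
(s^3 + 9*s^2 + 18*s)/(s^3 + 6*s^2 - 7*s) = (s^2 + 9*s + 18)/(s^2 + 6*s - 7)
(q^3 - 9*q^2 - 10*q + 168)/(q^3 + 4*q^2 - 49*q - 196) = (q - 6)/(q + 7)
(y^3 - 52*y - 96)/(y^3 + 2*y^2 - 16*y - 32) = (y^2 - 2*y - 48)/(y^2 - 16)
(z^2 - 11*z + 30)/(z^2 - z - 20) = (z - 6)/(z + 4)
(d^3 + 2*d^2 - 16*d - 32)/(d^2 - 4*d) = d + 6 + 8/d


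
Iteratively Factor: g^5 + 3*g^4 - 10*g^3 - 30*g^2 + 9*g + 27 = (g - 1)*(g^4 + 4*g^3 - 6*g^2 - 36*g - 27) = (g - 1)*(g + 3)*(g^3 + g^2 - 9*g - 9) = (g - 1)*(g + 1)*(g + 3)*(g^2 - 9) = (g - 1)*(g + 1)*(g + 3)^2*(g - 3)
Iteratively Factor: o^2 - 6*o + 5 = (o - 1)*(o - 5)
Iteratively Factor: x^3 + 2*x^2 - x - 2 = (x + 1)*(x^2 + x - 2) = (x - 1)*(x + 1)*(x + 2)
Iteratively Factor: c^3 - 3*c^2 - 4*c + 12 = (c + 2)*(c^2 - 5*c + 6) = (c - 2)*(c + 2)*(c - 3)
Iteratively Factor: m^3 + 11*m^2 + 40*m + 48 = (m + 3)*(m^2 + 8*m + 16) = (m + 3)*(m + 4)*(m + 4)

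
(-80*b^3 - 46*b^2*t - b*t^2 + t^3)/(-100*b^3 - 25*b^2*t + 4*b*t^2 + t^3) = (-16*b^2 - 6*b*t + t^2)/(-20*b^2 - b*t + t^2)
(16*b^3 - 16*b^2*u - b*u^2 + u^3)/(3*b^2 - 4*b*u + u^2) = (-16*b^2 + u^2)/(-3*b + u)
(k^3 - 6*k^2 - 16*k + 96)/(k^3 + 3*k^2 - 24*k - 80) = (k^2 - 10*k + 24)/(k^2 - k - 20)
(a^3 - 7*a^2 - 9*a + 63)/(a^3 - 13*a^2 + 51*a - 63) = (a + 3)/(a - 3)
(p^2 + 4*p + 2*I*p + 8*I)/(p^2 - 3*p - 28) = (p + 2*I)/(p - 7)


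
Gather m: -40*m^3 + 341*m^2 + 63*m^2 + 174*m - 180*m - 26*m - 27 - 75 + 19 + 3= -40*m^3 + 404*m^2 - 32*m - 80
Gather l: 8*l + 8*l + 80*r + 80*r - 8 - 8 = 16*l + 160*r - 16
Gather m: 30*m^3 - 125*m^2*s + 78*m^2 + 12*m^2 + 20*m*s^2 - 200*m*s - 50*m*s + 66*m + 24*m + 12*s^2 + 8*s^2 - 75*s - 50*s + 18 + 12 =30*m^3 + m^2*(90 - 125*s) + m*(20*s^2 - 250*s + 90) + 20*s^2 - 125*s + 30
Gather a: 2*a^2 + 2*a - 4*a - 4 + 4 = 2*a^2 - 2*a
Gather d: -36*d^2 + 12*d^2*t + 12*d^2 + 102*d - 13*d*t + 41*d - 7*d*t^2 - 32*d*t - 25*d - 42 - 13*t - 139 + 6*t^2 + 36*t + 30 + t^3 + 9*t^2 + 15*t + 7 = d^2*(12*t - 24) + d*(-7*t^2 - 45*t + 118) + t^3 + 15*t^2 + 38*t - 144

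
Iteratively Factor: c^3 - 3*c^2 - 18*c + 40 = (c + 4)*(c^2 - 7*c + 10) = (c - 2)*(c + 4)*(c - 5)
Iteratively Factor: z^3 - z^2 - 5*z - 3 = (z + 1)*(z^2 - 2*z - 3) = (z + 1)^2*(z - 3)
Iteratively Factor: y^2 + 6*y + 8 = (y + 2)*(y + 4)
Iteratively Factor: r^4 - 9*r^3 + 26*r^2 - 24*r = (r)*(r^3 - 9*r^2 + 26*r - 24) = r*(r - 3)*(r^2 - 6*r + 8) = r*(r - 3)*(r - 2)*(r - 4)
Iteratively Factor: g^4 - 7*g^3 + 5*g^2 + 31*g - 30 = (g - 5)*(g^3 - 2*g^2 - 5*g + 6) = (g - 5)*(g - 1)*(g^2 - g - 6) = (g - 5)*(g - 3)*(g - 1)*(g + 2)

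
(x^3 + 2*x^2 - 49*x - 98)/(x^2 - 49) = x + 2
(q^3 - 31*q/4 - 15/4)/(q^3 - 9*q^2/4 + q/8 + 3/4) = 2*(2*q^2 - q - 15)/(4*q^2 - 11*q + 6)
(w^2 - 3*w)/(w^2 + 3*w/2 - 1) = 2*w*(w - 3)/(2*w^2 + 3*w - 2)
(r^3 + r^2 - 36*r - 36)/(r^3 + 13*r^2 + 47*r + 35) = (r^2 - 36)/(r^2 + 12*r + 35)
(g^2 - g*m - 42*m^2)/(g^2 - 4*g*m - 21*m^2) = (g + 6*m)/(g + 3*m)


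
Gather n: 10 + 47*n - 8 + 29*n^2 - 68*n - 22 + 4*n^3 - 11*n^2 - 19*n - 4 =4*n^3 + 18*n^2 - 40*n - 24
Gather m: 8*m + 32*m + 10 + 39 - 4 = 40*m + 45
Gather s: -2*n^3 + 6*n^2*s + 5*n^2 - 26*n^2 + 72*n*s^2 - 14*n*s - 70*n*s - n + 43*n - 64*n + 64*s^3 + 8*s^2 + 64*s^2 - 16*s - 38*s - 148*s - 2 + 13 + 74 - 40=-2*n^3 - 21*n^2 - 22*n + 64*s^3 + s^2*(72*n + 72) + s*(6*n^2 - 84*n - 202) + 45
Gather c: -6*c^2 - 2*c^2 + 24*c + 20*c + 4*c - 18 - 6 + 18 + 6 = -8*c^2 + 48*c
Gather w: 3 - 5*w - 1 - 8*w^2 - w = -8*w^2 - 6*w + 2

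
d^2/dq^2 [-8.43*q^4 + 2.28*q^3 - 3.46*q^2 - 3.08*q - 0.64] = -101.16*q^2 + 13.68*q - 6.92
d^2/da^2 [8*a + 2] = 0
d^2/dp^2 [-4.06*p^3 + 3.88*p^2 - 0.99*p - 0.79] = 7.76 - 24.36*p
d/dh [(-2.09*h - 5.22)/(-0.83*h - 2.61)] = (0.931509*h + 2.929203)/(0.83*h + 2.61)^3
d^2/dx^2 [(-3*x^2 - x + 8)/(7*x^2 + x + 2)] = 4*(-14*x^3 + 651*x^2 + 105*x - 57)/(343*x^6 + 147*x^5 + 315*x^4 + 85*x^3 + 90*x^2 + 12*x + 8)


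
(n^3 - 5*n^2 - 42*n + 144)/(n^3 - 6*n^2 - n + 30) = (n^2 - 2*n - 48)/(n^2 - 3*n - 10)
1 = 1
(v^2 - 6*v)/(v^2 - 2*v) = (v - 6)/(v - 2)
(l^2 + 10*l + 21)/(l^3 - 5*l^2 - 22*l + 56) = (l^2 + 10*l + 21)/(l^3 - 5*l^2 - 22*l + 56)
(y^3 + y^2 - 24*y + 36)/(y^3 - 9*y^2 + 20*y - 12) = (y^2 + 3*y - 18)/(y^2 - 7*y + 6)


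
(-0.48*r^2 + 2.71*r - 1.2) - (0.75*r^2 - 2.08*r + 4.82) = -1.23*r^2 + 4.79*r - 6.02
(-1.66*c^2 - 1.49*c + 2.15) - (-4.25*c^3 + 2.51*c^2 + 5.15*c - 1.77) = 4.25*c^3 - 4.17*c^2 - 6.64*c + 3.92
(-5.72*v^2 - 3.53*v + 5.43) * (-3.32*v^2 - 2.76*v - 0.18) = 18.9904*v^4 + 27.5068*v^3 - 7.2552*v^2 - 14.3514*v - 0.9774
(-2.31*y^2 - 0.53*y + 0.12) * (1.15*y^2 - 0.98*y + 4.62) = -2.6565*y^4 + 1.6543*y^3 - 10.0148*y^2 - 2.5662*y + 0.5544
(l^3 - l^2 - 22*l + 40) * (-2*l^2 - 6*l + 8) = -2*l^5 - 4*l^4 + 58*l^3 + 44*l^2 - 416*l + 320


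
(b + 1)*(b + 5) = b^2 + 6*b + 5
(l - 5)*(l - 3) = l^2 - 8*l + 15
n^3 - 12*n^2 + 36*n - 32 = (n - 8)*(n - 2)^2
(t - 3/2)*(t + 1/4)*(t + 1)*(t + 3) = t^4 + 11*t^3/4 - 19*t^2/8 - 21*t/4 - 9/8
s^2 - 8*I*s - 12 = (s - 6*I)*(s - 2*I)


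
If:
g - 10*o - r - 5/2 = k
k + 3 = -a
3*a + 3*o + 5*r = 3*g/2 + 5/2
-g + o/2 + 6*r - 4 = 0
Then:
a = 107*r/123 - 203/246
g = 776*r/123 - 520/123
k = -107*r/123 - 535/246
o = 76*r/123 - 56/123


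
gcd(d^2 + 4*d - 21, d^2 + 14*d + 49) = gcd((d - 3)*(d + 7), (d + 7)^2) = d + 7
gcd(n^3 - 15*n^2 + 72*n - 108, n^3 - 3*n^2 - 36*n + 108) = n^2 - 9*n + 18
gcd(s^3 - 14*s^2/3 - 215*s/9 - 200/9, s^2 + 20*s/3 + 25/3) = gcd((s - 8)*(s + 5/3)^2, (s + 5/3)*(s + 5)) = s + 5/3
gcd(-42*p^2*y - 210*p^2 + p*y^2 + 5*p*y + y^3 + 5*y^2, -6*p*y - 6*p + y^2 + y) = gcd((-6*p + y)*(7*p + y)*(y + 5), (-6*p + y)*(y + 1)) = -6*p + y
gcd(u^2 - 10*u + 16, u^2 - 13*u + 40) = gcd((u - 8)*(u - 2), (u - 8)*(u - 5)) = u - 8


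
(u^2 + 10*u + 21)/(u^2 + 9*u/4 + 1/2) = 4*(u^2 + 10*u + 21)/(4*u^2 + 9*u + 2)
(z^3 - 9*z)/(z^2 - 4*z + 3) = z*(z + 3)/(z - 1)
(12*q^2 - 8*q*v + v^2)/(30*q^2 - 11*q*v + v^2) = (2*q - v)/(5*q - v)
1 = 1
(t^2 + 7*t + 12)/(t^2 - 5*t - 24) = (t + 4)/(t - 8)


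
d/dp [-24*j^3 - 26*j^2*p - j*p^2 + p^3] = -26*j^2 - 2*j*p + 3*p^2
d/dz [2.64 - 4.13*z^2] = -8.26*z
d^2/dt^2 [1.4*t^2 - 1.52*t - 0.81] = 2.80000000000000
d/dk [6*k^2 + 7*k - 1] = 12*k + 7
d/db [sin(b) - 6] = cos(b)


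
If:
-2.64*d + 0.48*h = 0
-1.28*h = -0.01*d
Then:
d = 0.00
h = 0.00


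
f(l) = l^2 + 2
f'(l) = 2*l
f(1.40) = 3.96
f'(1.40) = 2.80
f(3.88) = 17.05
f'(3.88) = 7.76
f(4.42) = 21.54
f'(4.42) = 8.84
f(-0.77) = 2.59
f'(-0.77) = -1.54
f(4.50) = 22.25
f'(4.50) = 9.00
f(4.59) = 23.07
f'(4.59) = 9.18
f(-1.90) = 5.61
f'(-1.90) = -3.80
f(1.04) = 3.08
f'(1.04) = 2.08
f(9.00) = 83.00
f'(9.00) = 18.00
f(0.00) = 2.00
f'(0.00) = 0.00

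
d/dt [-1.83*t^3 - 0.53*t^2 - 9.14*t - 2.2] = -5.49*t^2 - 1.06*t - 9.14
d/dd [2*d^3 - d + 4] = 6*d^2 - 1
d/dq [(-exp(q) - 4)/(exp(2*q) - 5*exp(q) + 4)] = ((exp(q) + 4)*(2*exp(q) - 5) - exp(2*q) + 5*exp(q) - 4)*exp(q)/(exp(2*q) - 5*exp(q) + 4)^2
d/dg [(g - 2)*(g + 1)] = 2*g - 1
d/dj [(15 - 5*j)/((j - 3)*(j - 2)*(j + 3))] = 5*(2*j + 1)/((j - 2)^2*(j + 3)^2)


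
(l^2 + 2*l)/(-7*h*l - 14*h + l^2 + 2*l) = -l/(7*h - l)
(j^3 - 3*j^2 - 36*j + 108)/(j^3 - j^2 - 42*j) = (j^2 - 9*j + 18)/(j*(j - 7))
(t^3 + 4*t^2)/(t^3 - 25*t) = t*(t + 4)/(t^2 - 25)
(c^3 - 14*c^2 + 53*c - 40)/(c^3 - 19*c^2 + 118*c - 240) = (c - 1)/(c - 6)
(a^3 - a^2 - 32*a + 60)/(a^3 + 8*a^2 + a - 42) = (a^2 + a - 30)/(a^2 + 10*a + 21)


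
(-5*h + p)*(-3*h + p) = 15*h^2 - 8*h*p + p^2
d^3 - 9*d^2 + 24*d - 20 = (d - 5)*(d - 2)^2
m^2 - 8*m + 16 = (m - 4)^2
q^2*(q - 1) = q^3 - q^2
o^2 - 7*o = o*(o - 7)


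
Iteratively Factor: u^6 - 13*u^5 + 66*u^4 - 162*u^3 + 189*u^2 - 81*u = (u - 3)*(u^5 - 10*u^4 + 36*u^3 - 54*u^2 + 27*u) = (u - 3)^2*(u^4 - 7*u^3 + 15*u^2 - 9*u) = (u - 3)^2*(u - 1)*(u^3 - 6*u^2 + 9*u) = u*(u - 3)^2*(u - 1)*(u^2 - 6*u + 9) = u*(u - 3)^3*(u - 1)*(u - 3)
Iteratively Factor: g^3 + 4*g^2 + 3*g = (g + 3)*(g^2 + g) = g*(g + 3)*(g + 1)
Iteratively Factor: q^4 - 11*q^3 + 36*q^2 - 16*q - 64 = (q + 1)*(q^3 - 12*q^2 + 48*q - 64) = (q - 4)*(q + 1)*(q^2 - 8*q + 16) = (q - 4)^2*(q + 1)*(q - 4)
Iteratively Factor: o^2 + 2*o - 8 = (o - 2)*(o + 4)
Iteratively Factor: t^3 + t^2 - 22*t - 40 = (t + 4)*(t^2 - 3*t - 10) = (t - 5)*(t + 4)*(t + 2)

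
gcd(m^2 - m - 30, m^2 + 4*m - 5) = m + 5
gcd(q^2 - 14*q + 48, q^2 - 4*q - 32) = q - 8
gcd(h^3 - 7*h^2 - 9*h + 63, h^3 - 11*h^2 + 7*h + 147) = h^2 - 4*h - 21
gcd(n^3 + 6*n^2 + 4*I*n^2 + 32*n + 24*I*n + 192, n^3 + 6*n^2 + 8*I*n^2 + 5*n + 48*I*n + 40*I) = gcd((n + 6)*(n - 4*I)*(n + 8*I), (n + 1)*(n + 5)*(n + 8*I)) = n + 8*I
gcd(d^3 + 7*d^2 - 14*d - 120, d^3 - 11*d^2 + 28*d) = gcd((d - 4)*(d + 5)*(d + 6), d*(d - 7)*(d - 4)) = d - 4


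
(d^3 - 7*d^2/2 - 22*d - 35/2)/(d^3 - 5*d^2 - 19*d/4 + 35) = 2*(d^2 - 6*d - 7)/(2*d^2 - 15*d + 28)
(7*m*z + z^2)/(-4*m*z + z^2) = (7*m + z)/(-4*m + z)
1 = 1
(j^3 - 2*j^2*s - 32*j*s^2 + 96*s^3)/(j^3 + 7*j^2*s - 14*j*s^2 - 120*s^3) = (j - 4*s)/(j + 5*s)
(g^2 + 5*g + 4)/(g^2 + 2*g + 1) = (g + 4)/(g + 1)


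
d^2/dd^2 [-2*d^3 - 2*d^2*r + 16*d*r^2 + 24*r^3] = -12*d - 4*r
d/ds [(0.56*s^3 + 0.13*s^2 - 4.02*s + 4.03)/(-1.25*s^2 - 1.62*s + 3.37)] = (-0.7*s^4 - 1.8144*s^3 + 0.426*s^2 + 10.9512*s - 7.0188)/(1.5625*s^4 + 4.05*s^3 - 5.8006*s^2 - 10.9188*s + 11.3569)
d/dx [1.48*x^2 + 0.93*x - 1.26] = 2.96*x + 0.93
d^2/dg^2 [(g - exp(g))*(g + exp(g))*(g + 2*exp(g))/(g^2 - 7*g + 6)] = 2*(g^6*exp(g) - 2*g^5*exp(2*g) - 14*g^5*exp(g) - 9*g^4*exp(3*g) + 30*g^4*exp(2*g) + 47*g^4*exp(g) + 138*g^3*exp(3*g) - 137*g^3*exp(2*g) + 52*g^3*exp(g) + 43*g^3 - 681*g^2*exp(3*g) + 168*g^2*exp(2*g) - 252*g^2*exp(g) - 126*g^2 + 1164*g*exp(3*g) + 30*g*exp(2*g) + 144*g*exp(g) + 108*g - 662*exp(3*g) - 114*exp(2*g) + 72*exp(g))/(g^6 - 21*g^5 + 165*g^4 - 595*g^3 + 990*g^2 - 756*g + 216)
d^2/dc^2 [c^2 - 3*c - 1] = 2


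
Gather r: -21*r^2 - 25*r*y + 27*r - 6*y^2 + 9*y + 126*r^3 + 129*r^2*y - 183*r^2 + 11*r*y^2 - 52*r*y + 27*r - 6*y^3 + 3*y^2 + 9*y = 126*r^3 + r^2*(129*y - 204) + r*(11*y^2 - 77*y + 54) - 6*y^3 - 3*y^2 + 18*y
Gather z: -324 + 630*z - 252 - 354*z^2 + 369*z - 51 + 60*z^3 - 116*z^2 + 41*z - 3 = 60*z^3 - 470*z^2 + 1040*z - 630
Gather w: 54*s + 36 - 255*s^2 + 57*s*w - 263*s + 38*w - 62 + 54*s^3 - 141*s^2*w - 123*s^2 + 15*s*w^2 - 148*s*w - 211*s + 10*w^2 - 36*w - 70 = 54*s^3 - 378*s^2 - 420*s + w^2*(15*s + 10) + w*(-141*s^2 - 91*s + 2) - 96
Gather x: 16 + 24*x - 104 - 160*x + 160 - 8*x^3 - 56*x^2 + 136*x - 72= -8*x^3 - 56*x^2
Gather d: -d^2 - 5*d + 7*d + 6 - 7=-d^2 + 2*d - 1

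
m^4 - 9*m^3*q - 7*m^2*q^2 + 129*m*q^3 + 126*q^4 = (m - 7*q)*(m - 6*q)*(m + q)*(m + 3*q)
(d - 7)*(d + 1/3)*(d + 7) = d^3 + d^2/3 - 49*d - 49/3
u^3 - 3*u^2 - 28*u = u*(u - 7)*(u + 4)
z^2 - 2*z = z*(z - 2)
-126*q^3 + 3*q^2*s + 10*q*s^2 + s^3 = (-3*q + s)*(6*q + s)*(7*q + s)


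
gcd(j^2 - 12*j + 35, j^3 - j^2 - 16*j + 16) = 1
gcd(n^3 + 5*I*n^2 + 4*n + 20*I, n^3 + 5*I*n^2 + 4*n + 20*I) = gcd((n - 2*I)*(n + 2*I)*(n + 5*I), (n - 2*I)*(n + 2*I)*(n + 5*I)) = n^3 + 5*I*n^2 + 4*n + 20*I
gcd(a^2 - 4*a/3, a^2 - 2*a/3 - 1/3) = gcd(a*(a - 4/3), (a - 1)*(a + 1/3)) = 1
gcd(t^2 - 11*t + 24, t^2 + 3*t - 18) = t - 3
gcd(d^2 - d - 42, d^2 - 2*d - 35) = d - 7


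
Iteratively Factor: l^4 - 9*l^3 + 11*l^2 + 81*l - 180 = (l - 5)*(l^3 - 4*l^2 - 9*l + 36) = (l - 5)*(l + 3)*(l^2 - 7*l + 12) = (l - 5)*(l - 3)*(l + 3)*(l - 4)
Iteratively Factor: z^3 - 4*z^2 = (z - 4)*(z^2) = z*(z - 4)*(z)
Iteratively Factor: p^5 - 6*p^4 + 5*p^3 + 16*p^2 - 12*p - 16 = (p + 1)*(p^4 - 7*p^3 + 12*p^2 + 4*p - 16) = (p - 2)*(p + 1)*(p^3 - 5*p^2 + 2*p + 8) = (p - 4)*(p - 2)*(p + 1)*(p^2 - p - 2) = (p - 4)*(p - 2)*(p + 1)^2*(p - 2)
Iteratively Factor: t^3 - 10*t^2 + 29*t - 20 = (t - 4)*(t^2 - 6*t + 5) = (t - 4)*(t - 1)*(t - 5)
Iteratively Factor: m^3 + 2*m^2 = (m + 2)*(m^2) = m*(m + 2)*(m)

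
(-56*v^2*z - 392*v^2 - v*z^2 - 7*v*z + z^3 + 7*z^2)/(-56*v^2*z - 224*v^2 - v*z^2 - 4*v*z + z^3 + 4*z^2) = (z + 7)/(z + 4)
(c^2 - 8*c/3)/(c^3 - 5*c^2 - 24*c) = (8/3 - c)/(-c^2 + 5*c + 24)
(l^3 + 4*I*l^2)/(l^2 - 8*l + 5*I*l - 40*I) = l^2*(l + 4*I)/(l^2 + l*(-8 + 5*I) - 40*I)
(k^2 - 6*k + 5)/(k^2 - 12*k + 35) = (k - 1)/(k - 7)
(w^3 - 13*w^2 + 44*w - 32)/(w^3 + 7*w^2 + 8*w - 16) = (w^2 - 12*w + 32)/(w^2 + 8*w + 16)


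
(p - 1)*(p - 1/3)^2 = p^3 - 5*p^2/3 + 7*p/9 - 1/9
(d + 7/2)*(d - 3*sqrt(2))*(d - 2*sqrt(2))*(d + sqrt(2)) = d^4 - 4*sqrt(2)*d^3 + 7*d^3/2 - 14*sqrt(2)*d^2 + 2*d^2 + 7*d + 12*sqrt(2)*d + 42*sqrt(2)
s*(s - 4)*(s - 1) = s^3 - 5*s^2 + 4*s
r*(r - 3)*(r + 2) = r^3 - r^2 - 6*r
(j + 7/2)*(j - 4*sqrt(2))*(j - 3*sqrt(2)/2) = j^3 - 11*sqrt(2)*j^2/2 + 7*j^2/2 - 77*sqrt(2)*j/4 + 12*j + 42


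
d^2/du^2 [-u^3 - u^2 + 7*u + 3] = -6*u - 2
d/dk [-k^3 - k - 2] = -3*k^2 - 1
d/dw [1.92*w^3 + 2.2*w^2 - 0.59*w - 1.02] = 5.76*w^2 + 4.4*w - 0.59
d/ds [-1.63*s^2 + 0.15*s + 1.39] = 0.15 - 3.26*s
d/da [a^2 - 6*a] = 2*a - 6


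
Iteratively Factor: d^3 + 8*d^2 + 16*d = (d + 4)*(d^2 + 4*d) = d*(d + 4)*(d + 4)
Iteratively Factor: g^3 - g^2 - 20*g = (g)*(g^2 - g - 20) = g*(g + 4)*(g - 5)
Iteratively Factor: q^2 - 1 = (q + 1)*(q - 1)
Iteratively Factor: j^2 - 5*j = (j)*(j - 5)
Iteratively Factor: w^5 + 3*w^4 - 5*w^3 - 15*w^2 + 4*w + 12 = (w - 2)*(w^4 + 5*w^3 + 5*w^2 - 5*w - 6) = (w - 2)*(w + 3)*(w^3 + 2*w^2 - w - 2) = (w - 2)*(w + 1)*(w + 3)*(w^2 + w - 2) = (w - 2)*(w - 1)*(w + 1)*(w + 3)*(w + 2)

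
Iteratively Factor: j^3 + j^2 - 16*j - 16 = (j + 1)*(j^2 - 16) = (j - 4)*(j + 1)*(j + 4)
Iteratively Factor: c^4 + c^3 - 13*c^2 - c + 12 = (c - 3)*(c^3 + 4*c^2 - c - 4) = (c - 3)*(c + 1)*(c^2 + 3*c - 4) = (c - 3)*(c - 1)*(c + 1)*(c + 4)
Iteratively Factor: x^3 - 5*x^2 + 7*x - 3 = (x - 1)*(x^2 - 4*x + 3) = (x - 1)^2*(x - 3)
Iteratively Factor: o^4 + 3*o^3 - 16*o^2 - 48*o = (o + 4)*(o^3 - o^2 - 12*o) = (o + 3)*(o + 4)*(o^2 - 4*o) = o*(o + 3)*(o + 4)*(o - 4)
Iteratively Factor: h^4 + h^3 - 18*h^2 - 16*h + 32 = (h - 1)*(h^3 + 2*h^2 - 16*h - 32) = (h - 1)*(h + 4)*(h^2 - 2*h - 8) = (h - 1)*(h + 2)*(h + 4)*(h - 4)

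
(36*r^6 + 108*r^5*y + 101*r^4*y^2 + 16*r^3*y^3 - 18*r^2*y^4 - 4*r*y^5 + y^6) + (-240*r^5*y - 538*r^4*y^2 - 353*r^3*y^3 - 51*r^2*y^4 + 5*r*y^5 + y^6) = 36*r^6 - 132*r^5*y - 437*r^4*y^2 - 337*r^3*y^3 - 69*r^2*y^4 + r*y^5 + 2*y^6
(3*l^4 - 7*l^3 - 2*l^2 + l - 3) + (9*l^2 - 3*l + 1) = 3*l^4 - 7*l^3 + 7*l^2 - 2*l - 2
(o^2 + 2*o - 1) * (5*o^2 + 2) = 5*o^4 + 10*o^3 - 3*o^2 + 4*o - 2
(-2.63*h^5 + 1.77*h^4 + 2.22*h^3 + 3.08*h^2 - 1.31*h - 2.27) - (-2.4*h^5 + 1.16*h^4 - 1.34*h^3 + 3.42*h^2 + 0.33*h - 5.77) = -0.23*h^5 + 0.61*h^4 + 3.56*h^3 - 0.34*h^2 - 1.64*h + 3.5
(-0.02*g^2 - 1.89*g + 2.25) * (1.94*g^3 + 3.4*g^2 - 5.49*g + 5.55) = -0.0388*g^5 - 3.7346*g^4 - 1.9512*g^3 + 17.9151*g^2 - 22.842*g + 12.4875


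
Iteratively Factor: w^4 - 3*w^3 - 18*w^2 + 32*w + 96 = (w - 4)*(w^3 + w^2 - 14*w - 24) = (w - 4)*(w + 2)*(w^2 - w - 12) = (w - 4)^2*(w + 2)*(w + 3)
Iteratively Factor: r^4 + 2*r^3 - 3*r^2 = (r)*(r^3 + 2*r^2 - 3*r) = r*(r + 3)*(r^2 - r) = r*(r - 1)*(r + 3)*(r)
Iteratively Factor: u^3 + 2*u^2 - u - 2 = (u + 2)*(u^2 - 1) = (u - 1)*(u + 2)*(u + 1)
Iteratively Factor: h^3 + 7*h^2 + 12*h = (h + 4)*(h^2 + 3*h) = (h + 3)*(h + 4)*(h)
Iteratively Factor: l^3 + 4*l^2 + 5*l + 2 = (l + 1)*(l^2 + 3*l + 2) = (l + 1)*(l + 2)*(l + 1)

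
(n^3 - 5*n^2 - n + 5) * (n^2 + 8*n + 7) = n^5 + 3*n^4 - 34*n^3 - 38*n^2 + 33*n + 35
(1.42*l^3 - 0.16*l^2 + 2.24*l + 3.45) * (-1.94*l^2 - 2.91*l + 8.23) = -2.7548*l^5 - 3.8218*l^4 + 7.8066*l^3 - 14.5282*l^2 + 8.3957*l + 28.3935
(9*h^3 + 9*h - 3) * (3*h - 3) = 27*h^4 - 27*h^3 + 27*h^2 - 36*h + 9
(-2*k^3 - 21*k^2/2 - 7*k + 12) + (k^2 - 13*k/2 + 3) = -2*k^3 - 19*k^2/2 - 27*k/2 + 15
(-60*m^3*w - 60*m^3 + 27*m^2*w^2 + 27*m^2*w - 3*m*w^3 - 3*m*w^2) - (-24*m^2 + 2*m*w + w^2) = -60*m^3*w - 60*m^3 + 27*m^2*w^2 + 27*m^2*w + 24*m^2 - 3*m*w^3 - 3*m*w^2 - 2*m*w - w^2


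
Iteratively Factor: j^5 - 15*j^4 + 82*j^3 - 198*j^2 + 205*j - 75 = (j - 1)*(j^4 - 14*j^3 + 68*j^2 - 130*j + 75) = (j - 5)*(j - 1)*(j^3 - 9*j^2 + 23*j - 15) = (j - 5)*(j - 3)*(j - 1)*(j^2 - 6*j + 5) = (j - 5)*(j - 3)*(j - 1)^2*(j - 5)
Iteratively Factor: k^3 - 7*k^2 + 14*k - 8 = (k - 4)*(k^2 - 3*k + 2) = (k - 4)*(k - 2)*(k - 1)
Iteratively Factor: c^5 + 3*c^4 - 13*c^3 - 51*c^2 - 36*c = (c + 3)*(c^4 - 13*c^2 - 12*c) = (c + 3)^2*(c^3 - 3*c^2 - 4*c) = c*(c + 3)^2*(c^2 - 3*c - 4) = c*(c - 4)*(c + 3)^2*(c + 1)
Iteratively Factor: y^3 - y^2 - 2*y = (y - 2)*(y^2 + y) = (y - 2)*(y + 1)*(y)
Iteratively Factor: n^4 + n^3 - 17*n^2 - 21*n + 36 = (n + 3)*(n^3 - 2*n^2 - 11*n + 12) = (n - 4)*(n + 3)*(n^2 + 2*n - 3) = (n - 4)*(n + 3)^2*(n - 1)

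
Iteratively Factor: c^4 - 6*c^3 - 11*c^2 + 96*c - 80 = (c - 1)*(c^3 - 5*c^2 - 16*c + 80) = (c - 1)*(c + 4)*(c^2 - 9*c + 20) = (c - 5)*(c - 1)*(c + 4)*(c - 4)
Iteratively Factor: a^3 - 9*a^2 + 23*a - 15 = (a - 3)*(a^2 - 6*a + 5) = (a - 5)*(a - 3)*(a - 1)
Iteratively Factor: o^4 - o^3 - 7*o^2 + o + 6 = (o + 1)*(o^3 - 2*o^2 - 5*o + 6) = (o + 1)*(o + 2)*(o^2 - 4*o + 3) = (o - 3)*(o + 1)*(o + 2)*(o - 1)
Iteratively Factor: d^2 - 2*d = (d - 2)*(d)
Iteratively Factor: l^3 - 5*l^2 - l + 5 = (l - 1)*(l^2 - 4*l - 5) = (l - 1)*(l + 1)*(l - 5)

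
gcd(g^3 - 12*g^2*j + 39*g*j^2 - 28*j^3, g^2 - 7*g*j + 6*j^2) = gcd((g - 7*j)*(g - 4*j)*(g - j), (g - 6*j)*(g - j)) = g - j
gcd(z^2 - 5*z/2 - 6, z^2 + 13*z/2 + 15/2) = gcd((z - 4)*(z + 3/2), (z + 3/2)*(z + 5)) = z + 3/2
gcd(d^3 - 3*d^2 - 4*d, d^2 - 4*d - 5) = d + 1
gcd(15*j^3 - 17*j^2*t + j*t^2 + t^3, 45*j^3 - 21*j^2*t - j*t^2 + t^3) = -15*j^2 + 2*j*t + t^2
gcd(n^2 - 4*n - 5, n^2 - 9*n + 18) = 1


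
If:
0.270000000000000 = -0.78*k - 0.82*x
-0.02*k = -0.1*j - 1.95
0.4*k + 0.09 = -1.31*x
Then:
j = -19.58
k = -0.40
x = 0.05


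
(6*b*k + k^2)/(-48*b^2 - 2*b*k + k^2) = -k/(8*b - k)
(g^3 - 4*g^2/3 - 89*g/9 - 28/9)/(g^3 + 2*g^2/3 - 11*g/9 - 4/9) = (3*g^2 - 5*g - 28)/(3*g^2 + g - 4)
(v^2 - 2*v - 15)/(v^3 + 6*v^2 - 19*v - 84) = (v - 5)/(v^2 + 3*v - 28)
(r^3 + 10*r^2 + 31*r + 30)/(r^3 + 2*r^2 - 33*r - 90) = (r + 2)/(r - 6)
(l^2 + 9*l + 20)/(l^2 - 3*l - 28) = (l + 5)/(l - 7)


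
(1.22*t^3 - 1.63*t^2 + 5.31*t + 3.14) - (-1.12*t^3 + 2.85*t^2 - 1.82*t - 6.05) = 2.34*t^3 - 4.48*t^2 + 7.13*t + 9.19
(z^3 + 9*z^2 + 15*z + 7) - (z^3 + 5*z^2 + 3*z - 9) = 4*z^2 + 12*z + 16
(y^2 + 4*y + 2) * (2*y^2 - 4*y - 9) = 2*y^4 + 4*y^3 - 21*y^2 - 44*y - 18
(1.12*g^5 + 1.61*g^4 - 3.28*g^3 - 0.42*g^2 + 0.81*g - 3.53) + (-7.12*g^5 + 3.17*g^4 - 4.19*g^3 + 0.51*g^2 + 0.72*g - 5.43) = -6.0*g^5 + 4.78*g^4 - 7.47*g^3 + 0.09*g^2 + 1.53*g - 8.96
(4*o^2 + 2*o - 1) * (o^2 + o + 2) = 4*o^4 + 6*o^3 + 9*o^2 + 3*o - 2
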